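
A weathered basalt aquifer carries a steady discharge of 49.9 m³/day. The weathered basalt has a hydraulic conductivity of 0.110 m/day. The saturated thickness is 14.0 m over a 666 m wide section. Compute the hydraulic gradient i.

Cross-sectional area A = 666 × 14.0 = 9324 m².
From Q = K·A·i, i = Q / (K·A) = 49.9 / (0.1100 × 9324) = 0.04865.

0.0487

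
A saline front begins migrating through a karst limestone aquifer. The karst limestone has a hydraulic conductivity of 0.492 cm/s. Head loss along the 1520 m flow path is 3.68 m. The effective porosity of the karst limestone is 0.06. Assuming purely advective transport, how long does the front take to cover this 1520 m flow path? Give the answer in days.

Convert K: 0.492 cm/s × 864 = 425.1 m/day.
Hydraulic gradient i = Δh / L = 3.68 / 1520 = 0.002421.
Darcy flux q = K · i = 425.1 × 0.002421 = 1.029 m/day.
Seepage velocity v = q / n_e = 1.029 / 0.06 = 17.15 m/day.
Travel time t = L / v = 1520 / 17.15 = 88.62 days.

88.6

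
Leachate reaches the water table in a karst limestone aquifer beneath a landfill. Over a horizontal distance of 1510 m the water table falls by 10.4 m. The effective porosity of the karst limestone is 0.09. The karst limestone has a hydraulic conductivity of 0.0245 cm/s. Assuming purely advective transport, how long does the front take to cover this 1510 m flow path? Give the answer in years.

Convert K: 0.0245 cm/s × 864 = 21.17 m/day.
Hydraulic gradient i = Δh / L = 10.4 / 1510 = 0.006887.
Darcy flux q = K · i = 21.17 × 0.006887 = 0.1458 m/day.
Seepage velocity v = q / n_e = 0.1458 / 0.09 = 1.620 m/day.
Travel time t = L / v = 1510 / 1.620 = 932.1 days = 2.552 years.

2.55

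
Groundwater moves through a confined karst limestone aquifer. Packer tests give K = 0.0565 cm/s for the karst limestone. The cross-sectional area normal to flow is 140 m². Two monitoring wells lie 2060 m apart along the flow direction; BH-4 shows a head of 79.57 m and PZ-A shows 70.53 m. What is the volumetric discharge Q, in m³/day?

30.0

Convert K: 0.0565 cm/s × 864 = 48.82 m/day.
Hydraulic gradient i = (79.57 − 70.53) / 2060 = 9.04 / 2060 = 0.004388.
Darcy's law: Q = K · A · i = 48.82 × 140.0 × 0.004388 = 29.99 m³/day.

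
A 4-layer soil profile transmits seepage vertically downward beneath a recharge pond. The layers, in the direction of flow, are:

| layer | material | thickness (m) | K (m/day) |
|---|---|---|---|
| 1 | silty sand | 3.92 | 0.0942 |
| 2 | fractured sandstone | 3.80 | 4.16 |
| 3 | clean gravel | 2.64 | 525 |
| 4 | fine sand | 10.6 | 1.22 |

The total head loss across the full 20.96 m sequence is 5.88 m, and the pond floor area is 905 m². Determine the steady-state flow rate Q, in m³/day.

Flow is perpendicular to layering, so the layers act in series and the equivalent K is the thickness-weighted harmonic mean.
Total thickness L = 3.92 + 3.80 + 2.64 + 10.6 = 20.96 m.
Σ(b_i/K_i) = 3.92/0.0942 + 3.80/4.16 + 2.64/525 + 10.6/1.22 = 51.22 d.
K_eq = L / Σ(b_i/K_i) = 20.96 / 51.22 = 0.4092 m/day.
Q = K_eq · A · (Δh/L) = 0.4092 × 905 × (5.88/20.96) = 103.9 m³/day.

104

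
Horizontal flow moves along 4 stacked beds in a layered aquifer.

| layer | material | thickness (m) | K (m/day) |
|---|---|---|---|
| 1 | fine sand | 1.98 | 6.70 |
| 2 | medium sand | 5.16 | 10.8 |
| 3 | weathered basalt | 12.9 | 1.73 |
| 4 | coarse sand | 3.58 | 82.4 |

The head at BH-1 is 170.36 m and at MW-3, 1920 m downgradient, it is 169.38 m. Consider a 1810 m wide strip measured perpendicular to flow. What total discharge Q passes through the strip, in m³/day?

357

Flow is parallel to layering, so each bed carries its own Darcy discharge and the transmissivities add.
Σ(K_i·b_i) = 6.70×1.98 + 10.8×5.16 + 1.73×12.9 + 82.4×3.58 = 386.3 m²/day.
Hydraulic gradient i = (170.36 − 169.38) / 1920 = 0.98 / 1920 = 0.0005104.
Q = Σ(K_i·b_i) · W · i = 386.3 × 1810 × 0.0005104 = 356.9 m³/day.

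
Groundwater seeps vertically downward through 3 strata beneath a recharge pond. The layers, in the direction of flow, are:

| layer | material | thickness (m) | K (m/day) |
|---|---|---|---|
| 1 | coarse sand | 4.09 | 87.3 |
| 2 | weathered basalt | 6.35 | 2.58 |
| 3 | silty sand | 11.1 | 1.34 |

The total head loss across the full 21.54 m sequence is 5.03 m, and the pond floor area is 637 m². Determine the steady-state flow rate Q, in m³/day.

297

Flow is perpendicular to layering, so the layers act in series and the equivalent K is the thickness-weighted harmonic mean.
Total thickness L = 4.09 + 6.35 + 11.1 = 21.54 m.
Σ(b_i/K_i) = 4.09/87.3 + 6.35/2.58 + 11.1/1.34 = 10.79 d.
K_eq = L / Σ(b_i/K_i) = 21.54 / 10.79 = 1.996 m/day.
Q = K_eq · A · (Δh/L) = 1.996 × 637 × (5.03/21.54) = 296.9 m³/day.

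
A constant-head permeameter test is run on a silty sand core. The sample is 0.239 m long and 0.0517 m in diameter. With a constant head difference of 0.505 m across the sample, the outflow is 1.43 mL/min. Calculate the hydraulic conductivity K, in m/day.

0.464

Cross-sectional area A = π·(d/2)² = π × (0.0517/2)² = 0.002099 m².
Convert discharge: 1.43 mL/min = 2.383e-08 m³/s.
Darcy's law rearranged: K = Q·L / (A·Δh) = 2.383e-08 × 0.239 / (0.002099 × 0.505) = 5.373e-06 m/s = 0.4642 m/day.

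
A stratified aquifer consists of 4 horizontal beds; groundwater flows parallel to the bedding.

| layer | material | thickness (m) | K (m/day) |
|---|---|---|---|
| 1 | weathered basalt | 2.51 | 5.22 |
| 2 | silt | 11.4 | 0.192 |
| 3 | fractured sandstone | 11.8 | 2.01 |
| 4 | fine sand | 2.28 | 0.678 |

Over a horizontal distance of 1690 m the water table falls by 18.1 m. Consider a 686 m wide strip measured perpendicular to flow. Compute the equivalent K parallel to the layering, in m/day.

1.45

Flow is parallel to layering, so each bed carries its own Darcy discharge and the transmissivities add.
Σ(K_i·b_i) = 5.22×2.51 + 0.192×11.4 + 2.01×11.8 + 0.678×2.28 = 40.55 m²/day.
Total thickness b = 27.99 m, so K_eq = Σ(K_i·b_i)/b = 1.449 m/day.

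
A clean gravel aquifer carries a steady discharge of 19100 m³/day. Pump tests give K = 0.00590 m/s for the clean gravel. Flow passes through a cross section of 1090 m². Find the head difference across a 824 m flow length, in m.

Convert K: 0.00590 m/s × 86400 = 509.8 m/day.
From Q = K·A·i, i = Q / (K·A) = 19100 / (509.8 × 1090) = 0.03437.
Head loss Δh = i · L = 0.03437 × 824 = 28.32 m.

28.3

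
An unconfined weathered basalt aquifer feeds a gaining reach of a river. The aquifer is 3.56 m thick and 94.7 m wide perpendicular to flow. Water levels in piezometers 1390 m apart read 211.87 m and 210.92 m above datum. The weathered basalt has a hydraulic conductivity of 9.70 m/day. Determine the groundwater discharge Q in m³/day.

Cross-sectional area A = 94.7 × 3.56 = 337.1 m².
Hydraulic gradient i = (211.87 − 210.92) / 1390 = 0.95 / 1390 = 0.0006835.
Darcy's law: Q = K · A · i = 9.700 × 337.1 × 0.0006835 = 2.235 m³/day.

2.24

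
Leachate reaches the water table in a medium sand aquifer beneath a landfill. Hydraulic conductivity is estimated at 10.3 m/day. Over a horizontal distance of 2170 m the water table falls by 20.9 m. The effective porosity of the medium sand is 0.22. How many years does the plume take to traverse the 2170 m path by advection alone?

13.2

Hydraulic gradient i = Δh / L = 20.9 / 2170 = 0.009631.
Darcy flux q = K · i = 10.30 × 0.009631 = 0.09920 m/day.
Seepage velocity v = q / n_e = 0.09920 / 0.22 = 0.4509 m/day.
Travel time t = L / v = 2170 / 0.4509 = 4812 days = 13.18 years.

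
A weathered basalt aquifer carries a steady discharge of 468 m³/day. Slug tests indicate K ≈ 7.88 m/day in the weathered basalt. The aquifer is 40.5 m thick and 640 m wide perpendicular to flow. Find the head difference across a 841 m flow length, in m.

1.93

Cross-sectional area A = 640 × 40.5 = 25920 m².
From Q = K·A·i, i = Q / (K·A) = 468 / (7.880 × 25920) = 0.002291.
Head loss Δh = i · L = 0.002291 × 841 = 1.927 m.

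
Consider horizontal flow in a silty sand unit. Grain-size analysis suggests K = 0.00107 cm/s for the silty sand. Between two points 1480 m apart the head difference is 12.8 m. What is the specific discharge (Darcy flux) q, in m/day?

0.00800

Convert K: 0.00107 cm/s × 864 = 0.9245 m/day.
Hydraulic gradient i = Δh / L = 12.8 / 1480 = 0.008649.
Specific discharge q = K · i = 0.9245 × 0.008649 = 0.007996 m/day.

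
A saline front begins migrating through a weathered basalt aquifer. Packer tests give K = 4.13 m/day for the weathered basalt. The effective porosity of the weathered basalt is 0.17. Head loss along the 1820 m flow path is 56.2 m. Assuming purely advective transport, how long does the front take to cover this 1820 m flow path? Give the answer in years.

6.64

Hydraulic gradient i = Δh / L = 56.2 / 1820 = 0.03088.
Darcy flux q = K · i = 4.130 × 0.03088 = 0.1275 m/day.
Seepage velocity v = q / n_e = 0.1275 / 0.17 = 0.7502 m/day.
Travel time t = L / v = 1820 / 0.7502 = 2426 days = 6.642 years.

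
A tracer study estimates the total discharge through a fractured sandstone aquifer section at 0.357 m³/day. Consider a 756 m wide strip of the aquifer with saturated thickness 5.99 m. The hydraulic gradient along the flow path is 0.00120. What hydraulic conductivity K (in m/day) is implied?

Cross-sectional area A = 756 × 5.99 = 4528 m².
Hydraulic gradient i = 0.00120.
From Q = K·A·i, K = Q / (A·i) = 0.357 / (4528 × 0.001200) = 0.06570 m/day.

0.0657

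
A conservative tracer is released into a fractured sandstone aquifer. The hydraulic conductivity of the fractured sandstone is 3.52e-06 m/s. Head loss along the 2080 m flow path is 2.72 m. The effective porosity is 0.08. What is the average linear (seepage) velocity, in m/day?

Convert K: 3.52e-06 m/s × 86400 = 0.3041 m/day.
Hydraulic gradient i = Δh / L = 2.72 / 2080 = 0.001308.
Darcy flux q = K · i = 0.3041 × 0.001308 = 0.0003977 m/day.
Seepage velocity v = q / n_e = 0.0003977 / 0.08 = 0.004971 m/day.

0.00497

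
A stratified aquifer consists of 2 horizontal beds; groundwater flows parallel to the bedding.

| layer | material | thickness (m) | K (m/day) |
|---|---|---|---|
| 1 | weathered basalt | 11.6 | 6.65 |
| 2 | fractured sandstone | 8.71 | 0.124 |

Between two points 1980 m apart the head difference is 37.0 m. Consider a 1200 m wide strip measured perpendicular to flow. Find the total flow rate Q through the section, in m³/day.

Flow is parallel to layering, so each bed carries its own Darcy discharge and the transmissivities add.
Σ(K_i·b_i) = 6.65×11.6 + 0.124×8.71 = 78.22 m²/day.
Hydraulic gradient i = Δh / L = 37.0 / 1980 = 0.01869.
Q = Σ(K_i·b_i) · W · i = 78.22 × 1200 × 0.01869 = 1754 m³/day.

1750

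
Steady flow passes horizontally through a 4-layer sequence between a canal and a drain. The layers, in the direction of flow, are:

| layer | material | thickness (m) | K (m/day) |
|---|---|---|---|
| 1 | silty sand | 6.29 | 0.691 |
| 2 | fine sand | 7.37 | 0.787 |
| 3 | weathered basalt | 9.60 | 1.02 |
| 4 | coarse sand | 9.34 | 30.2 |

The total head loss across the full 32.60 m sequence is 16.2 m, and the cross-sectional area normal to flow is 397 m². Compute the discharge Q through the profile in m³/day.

228

Flow is perpendicular to layering, so the layers act in series and the equivalent K is the thickness-weighted harmonic mean.
Total thickness L = 6.29 + 7.37 + 9.60 + 9.34 = 32.60 m.
Σ(b_i/K_i) = 6.29/0.691 + 7.37/0.787 + 9.60/1.02 + 9.34/30.2 = 28.19 d.
K_eq = L / Σ(b_i/K_i) = 32.60 / 28.19 = 1.157 m/day.
Q = K_eq · A · (Δh/L) = 1.157 × 397 × (16.2/32.60) = 228.2 m³/day.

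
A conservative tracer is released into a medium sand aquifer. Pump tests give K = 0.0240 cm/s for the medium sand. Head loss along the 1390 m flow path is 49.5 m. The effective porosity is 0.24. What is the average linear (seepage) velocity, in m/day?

Convert K: 0.0240 cm/s × 864 = 20.74 m/day.
Hydraulic gradient i = Δh / L = 49.5 / 1390 = 0.03561.
Darcy flux q = K · i = 20.74 × 0.03561 = 0.7384 m/day.
Seepage velocity v = q / n_e = 0.7384 / 0.24 = 3.077 m/day.

3.08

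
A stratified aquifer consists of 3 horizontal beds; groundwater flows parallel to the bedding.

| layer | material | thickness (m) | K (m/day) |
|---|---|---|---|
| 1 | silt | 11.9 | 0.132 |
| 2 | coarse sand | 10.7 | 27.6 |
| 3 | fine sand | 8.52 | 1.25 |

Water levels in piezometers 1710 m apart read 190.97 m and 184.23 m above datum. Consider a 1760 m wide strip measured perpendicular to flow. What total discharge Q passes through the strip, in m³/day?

Flow is parallel to layering, so each bed carries its own Darcy discharge and the transmissivities add.
Σ(K_i·b_i) = 0.132×11.9 + 27.6×10.7 + 1.25×8.52 = 307.5 m²/day.
Hydraulic gradient i = (190.97 − 184.23) / 1710 = 6.74 / 1710 = 0.003942.
Q = Σ(K_i·b_i) · W · i = 307.5 × 1760 × 0.003942 = 2133 m³/day.

2130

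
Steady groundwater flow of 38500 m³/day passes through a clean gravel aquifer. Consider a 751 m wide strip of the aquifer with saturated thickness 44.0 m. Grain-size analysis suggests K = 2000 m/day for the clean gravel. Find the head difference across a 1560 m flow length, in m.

0.909

Cross-sectional area A = 751 × 44.0 = 33044 m².
From Q = K·A·i, i = Q / (K·A) = 38500 / (2000 × 33044) = 0.0005826.
Head loss Δh = i · L = 0.0005826 × 1560 = 0.9088 m.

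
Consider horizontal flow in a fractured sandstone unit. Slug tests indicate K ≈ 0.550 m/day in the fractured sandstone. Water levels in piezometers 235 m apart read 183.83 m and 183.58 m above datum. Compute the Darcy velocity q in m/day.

Hydraulic gradient i = (183.83 − 183.58) / 235 = 0.25 / 235 = 0.001064.
Specific discharge q = K · i = 0.5500 × 0.001064 = 0.0005851 m/day.

0.000585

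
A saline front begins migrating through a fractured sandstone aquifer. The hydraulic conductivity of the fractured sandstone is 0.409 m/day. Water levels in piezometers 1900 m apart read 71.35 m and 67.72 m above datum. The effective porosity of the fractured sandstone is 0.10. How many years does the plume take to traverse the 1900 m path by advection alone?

666

Hydraulic gradient i = (71.35 − 67.72) / 1900 = 3.63 / 1900 = 0.001911.
Darcy flux q = K · i = 0.4090 × 0.001911 = 0.0007814 m/day.
Seepage velocity v = q / n_e = 0.0007814 / 0.10 = 0.007814 m/day.
Travel time t = L / v = 1900 / 0.007814 = 2.432e+05 days = 665.7 years.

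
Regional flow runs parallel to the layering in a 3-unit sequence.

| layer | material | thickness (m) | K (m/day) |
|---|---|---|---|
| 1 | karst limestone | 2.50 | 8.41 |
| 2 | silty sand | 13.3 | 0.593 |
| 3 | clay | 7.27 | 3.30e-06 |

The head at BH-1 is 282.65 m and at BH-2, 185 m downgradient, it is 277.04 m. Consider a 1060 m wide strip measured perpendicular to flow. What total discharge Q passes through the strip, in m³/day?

Flow is parallel to layering, so each bed carries its own Darcy discharge and the transmissivities add.
Σ(K_i·b_i) = 8.41×2.50 + 0.593×13.3 + 3.30e-06×7.27 = 28.91 m²/day.
Hydraulic gradient i = (282.65 − 277.04) / 185 = 5.61 / 185 = 0.03032.
Q = Σ(K_i·b_i) · W · i = 28.91 × 1060 × 0.03032 = 929.3 m³/day.

929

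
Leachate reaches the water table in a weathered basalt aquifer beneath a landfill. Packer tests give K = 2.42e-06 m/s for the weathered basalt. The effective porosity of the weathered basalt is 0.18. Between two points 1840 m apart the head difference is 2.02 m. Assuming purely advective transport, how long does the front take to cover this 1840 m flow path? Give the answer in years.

3950

Convert K: 2.42e-06 m/s × 86400 = 0.2091 m/day.
Hydraulic gradient i = Δh / L = 2.02 / 1840 = 0.001098.
Darcy flux q = K · i = 0.2091 × 0.001098 = 0.0002295 m/day.
Seepage velocity v = q / n_e = 0.0002295 / 0.18 = 0.001275 m/day.
Travel time t = L / v = 1840 / 0.001275 = 1.443e+06 days = 3950 years.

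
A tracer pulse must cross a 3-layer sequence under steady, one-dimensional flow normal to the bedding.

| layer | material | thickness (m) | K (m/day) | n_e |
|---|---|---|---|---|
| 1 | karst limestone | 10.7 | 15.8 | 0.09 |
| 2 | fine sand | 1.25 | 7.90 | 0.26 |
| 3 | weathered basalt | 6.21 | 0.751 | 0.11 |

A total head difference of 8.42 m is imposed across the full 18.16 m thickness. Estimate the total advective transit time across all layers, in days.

With flow normal to the layers, continuity requires the same specific discharge q through every layer.
Σ(b_i/K_i) = 10.7/15.8 + 1.25/7.90 + 6.21/0.751 = 9.104 d.
q = Δh / Σ(b_i/K_i) = 8.42 / 9.104 = 0.9248 m/day.
In each layer the seepage velocity is v_i = q/n_i, so the layer transit time is t_i = b_i·n_i / q:
  layer 1 (karst limestone): t_1 = 10.7 × 0.09 / 0.9248 = 1.041 d
  layer 2 (fine sand): t_2 = 1.25 × 0.26 / 0.9248 = 0.3514 d
  layer 3 (weathered basalt): t_3 = 6.21 × 0.11 / 0.9248 = 0.7386 d
Total t = Σ t_i = 2.131 days.

2.13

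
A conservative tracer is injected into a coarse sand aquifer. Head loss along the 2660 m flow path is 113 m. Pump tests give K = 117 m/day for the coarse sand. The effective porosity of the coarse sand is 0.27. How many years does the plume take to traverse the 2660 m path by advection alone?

0.396

Hydraulic gradient i = Δh / L = 113 / 2660 = 0.04248.
Darcy flux q = K · i = 117.0 × 0.04248 = 4.970 m/day.
Seepage velocity v = q / n_e = 4.970 / 0.27 = 18.41 m/day.
Travel time t = L / v = 2660 / 18.41 = 144.5 days = 0.3956 years.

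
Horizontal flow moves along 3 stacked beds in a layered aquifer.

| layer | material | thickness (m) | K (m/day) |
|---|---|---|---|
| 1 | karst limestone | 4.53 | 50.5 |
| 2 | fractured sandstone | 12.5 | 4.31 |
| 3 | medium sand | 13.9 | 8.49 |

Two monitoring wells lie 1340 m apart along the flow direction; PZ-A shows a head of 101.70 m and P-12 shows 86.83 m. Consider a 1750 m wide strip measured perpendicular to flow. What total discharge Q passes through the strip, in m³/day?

Flow is parallel to layering, so each bed carries its own Darcy discharge and the transmissivities add.
Σ(K_i·b_i) = 50.5×4.53 + 4.31×12.5 + 8.49×13.9 = 400.7 m²/day.
Hydraulic gradient i = (101.70 − 86.83) / 1340 = 14.87 / 1340 = 0.01110.
Q = Σ(K_i·b_i) · W · i = 400.7 × 1750 × 0.01110 = 7781 m³/day.

7780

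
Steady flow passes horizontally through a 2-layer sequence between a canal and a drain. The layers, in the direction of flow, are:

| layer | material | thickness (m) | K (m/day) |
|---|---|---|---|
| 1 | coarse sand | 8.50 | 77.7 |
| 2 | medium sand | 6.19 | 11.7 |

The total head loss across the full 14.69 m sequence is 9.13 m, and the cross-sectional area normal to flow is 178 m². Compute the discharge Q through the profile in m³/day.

2550

Flow is perpendicular to layering, so the layers act in series and the equivalent K is the thickness-weighted harmonic mean.
Total thickness L = 8.50 + 6.19 = 14.69 m.
Σ(b_i/K_i) = 8.50/77.7 + 6.19/11.7 = 0.6385 d.
K_eq = L / Σ(b_i/K_i) = 14.69 / 0.6385 = 23.01 m/day.
Q = K_eq · A · (Δh/L) = 23.01 × 178 × (9.13/14.69) = 2545 m³/day.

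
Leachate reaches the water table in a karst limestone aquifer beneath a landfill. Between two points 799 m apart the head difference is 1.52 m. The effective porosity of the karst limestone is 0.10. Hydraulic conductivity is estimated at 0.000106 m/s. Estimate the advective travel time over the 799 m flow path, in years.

12.6

Convert K: 0.000106 m/s × 86400 = 9.158 m/day.
Hydraulic gradient i = Δh / L = 1.52 / 799 = 0.001902.
Darcy flux q = K · i = 9.158 × 0.001902 = 0.01742 m/day.
Seepage velocity v = q / n_e = 0.01742 / 0.10 = 0.1742 m/day.
Travel time t = L / v = 799 / 0.1742 = 4586 days = 12.56 years.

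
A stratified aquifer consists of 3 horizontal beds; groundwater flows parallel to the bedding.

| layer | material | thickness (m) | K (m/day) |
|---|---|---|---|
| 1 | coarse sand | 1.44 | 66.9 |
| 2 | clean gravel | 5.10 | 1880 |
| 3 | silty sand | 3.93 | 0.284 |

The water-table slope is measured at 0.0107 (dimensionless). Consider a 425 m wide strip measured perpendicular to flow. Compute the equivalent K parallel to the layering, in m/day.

Flow is parallel to layering, so each bed carries its own Darcy discharge and the transmissivities add.
Σ(K_i·b_i) = 66.9×1.44 + 1880×5.10 + 0.284×3.93 = 9685 m²/day.
Total thickness b = 10.47 m, so K_eq = Σ(K_i·b_i)/b = 925.1 m/day.

925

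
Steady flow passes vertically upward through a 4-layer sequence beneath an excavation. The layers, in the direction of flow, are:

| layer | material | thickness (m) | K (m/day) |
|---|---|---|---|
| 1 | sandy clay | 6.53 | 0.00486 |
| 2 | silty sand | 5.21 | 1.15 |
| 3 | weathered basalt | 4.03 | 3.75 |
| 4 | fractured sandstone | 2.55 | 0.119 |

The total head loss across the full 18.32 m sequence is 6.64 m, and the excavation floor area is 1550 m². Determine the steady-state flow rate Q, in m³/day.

Flow is perpendicular to layering, so the layers act in series and the equivalent K is the thickness-weighted harmonic mean.
Total thickness L = 6.53 + 5.21 + 4.03 + 2.55 = 18.32 m.
Σ(b_i/K_i) = 6.53/0.00486 + 5.21/1.15 + 4.03/3.75 + 2.55/0.119 = 1371 d.
K_eq = L / Σ(b_i/K_i) = 18.32 / 1371 = 0.01337 m/day.
Q = K_eq · A · (Δh/L) = 0.01337 × 1550 × (6.64/18.32) = 7.509 m³/day.

7.51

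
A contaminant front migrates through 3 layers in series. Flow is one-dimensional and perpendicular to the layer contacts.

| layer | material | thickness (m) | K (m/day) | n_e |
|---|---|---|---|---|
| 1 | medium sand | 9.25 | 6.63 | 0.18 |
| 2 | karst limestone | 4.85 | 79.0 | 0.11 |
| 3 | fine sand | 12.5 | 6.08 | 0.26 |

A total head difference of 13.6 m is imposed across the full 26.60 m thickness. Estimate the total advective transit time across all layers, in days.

1.41

With flow normal to the layers, continuity requires the same specific discharge q through every layer.
Σ(b_i/K_i) = 9.25/6.63 + 4.85/79.0 + 12.5/6.08 = 3.512 d.
q = Δh / Σ(b_i/K_i) = 13.6 / 3.512 = 3.872 m/day.
In each layer the seepage velocity is v_i = q/n_i, so the layer transit time is t_i = b_i·n_i / q:
  layer 1 (medium sand): t_1 = 9.25 × 0.18 / 3.872 = 0.4300 d
  layer 2 (karst limestone): t_2 = 4.85 × 0.11 / 3.872 = 0.1378 d
  layer 3 (fine sand): t_3 = 12.5 × 0.26 / 3.872 = 0.8394 d
Total t = Σ t_i = 1.407 days.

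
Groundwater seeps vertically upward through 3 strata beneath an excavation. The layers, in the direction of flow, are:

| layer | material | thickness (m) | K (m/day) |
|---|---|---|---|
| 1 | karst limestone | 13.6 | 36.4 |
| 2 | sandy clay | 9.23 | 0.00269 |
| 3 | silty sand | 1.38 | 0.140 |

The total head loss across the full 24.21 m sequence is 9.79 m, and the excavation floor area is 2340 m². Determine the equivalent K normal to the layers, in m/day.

0.00703

Flow is perpendicular to layering, so the layers act in series and the equivalent K is the thickness-weighted harmonic mean.
Total thickness L = 13.6 + 9.23 + 1.38 = 24.21 m.
Σ(b_i/K_i) = 13.6/36.4 + 9.23/0.00269 + 1.38/0.140 = 3441 d.
K_eq = L / Σ(b_i/K_i) = 24.21 / 3441 = 0.007035 m/day.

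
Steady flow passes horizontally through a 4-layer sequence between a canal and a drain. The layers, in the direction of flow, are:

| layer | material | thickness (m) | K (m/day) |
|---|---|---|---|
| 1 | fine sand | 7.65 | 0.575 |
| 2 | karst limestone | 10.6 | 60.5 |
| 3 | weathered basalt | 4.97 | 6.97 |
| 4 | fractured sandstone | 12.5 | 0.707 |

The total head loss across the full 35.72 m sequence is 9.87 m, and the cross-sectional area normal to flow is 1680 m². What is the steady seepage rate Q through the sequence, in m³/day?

Flow is perpendicular to layering, so the layers act in series and the equivalent K is the thickness-weighted harmonic mean.
Total thickness L = 7.65 + 10.6 + 4.97 + 12.5 = 35.72 m.
Σ(b_i/K_i) = 7.65/0.575 + 10.6/60.5 + 4.97/6.97 + 12.5/0.707 = 31.87 d.
K_eq = L / Σ(b_i/K_i) = 35.72 / 31.87 = 1.121 m/day.
Q = K_eq · A · (Δh/L) = 1.121 × 1680 × (9.87/35.72) = 520.2 m³/day.

520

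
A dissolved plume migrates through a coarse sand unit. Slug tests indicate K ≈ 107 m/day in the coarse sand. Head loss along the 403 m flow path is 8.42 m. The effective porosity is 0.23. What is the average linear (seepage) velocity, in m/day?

9.72

Hydraulic gradient i = Δh / L = 8.42 / 403 = 0.02089.
Darcy flux q = K · i = 107.0 × 0.02089 = 2.236 m/day.
Seepage velocity v = q / n_e = 2.236 / 0.23 = 9.720 m/day.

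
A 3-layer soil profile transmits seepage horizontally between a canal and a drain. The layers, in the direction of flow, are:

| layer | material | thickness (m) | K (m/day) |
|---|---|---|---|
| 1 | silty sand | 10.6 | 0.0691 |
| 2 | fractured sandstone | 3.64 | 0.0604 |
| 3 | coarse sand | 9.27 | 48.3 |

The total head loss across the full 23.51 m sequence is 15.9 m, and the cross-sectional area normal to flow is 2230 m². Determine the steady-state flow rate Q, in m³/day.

Flow is perpendicular to layering, so the layers act in series and the equivalent K is the thickness-weighted harmonic mean.
Total thickness L = 10.6 + 3.64 + 9.27 = 23.51 m.
Σ(b_i/K_i) = 10.6/0.0691 + 3.64/0.0604 + 9.27/48.3 = 213.9 d.
K_eq = L / Σ(b_i/K_i) = 23.51 / 213.9 = 0.1099 m/day.
Q = K_eq · A · (Δh/L) = 0.1099 × 2230 × (15.9/23.51) = 165.8 m³/day.

166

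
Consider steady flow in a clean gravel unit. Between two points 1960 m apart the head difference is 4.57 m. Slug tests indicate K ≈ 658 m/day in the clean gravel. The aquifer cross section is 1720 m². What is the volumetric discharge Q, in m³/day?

Hydraulic gradient i = Δh / L = 4.57 / 1960 = 0.002332.
Darcy's law: Q = K · A · i = 658.0 × 1720 × 0.002332 = 2639 m³/day.

2640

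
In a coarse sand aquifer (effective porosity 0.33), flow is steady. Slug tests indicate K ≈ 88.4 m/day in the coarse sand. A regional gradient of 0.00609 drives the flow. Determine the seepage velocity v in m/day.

Hydraulic gradient i = 0.00609.
Darcy flux q = K · i = 88.40 × 0.006090 = 0.5384 m/day.
Seepage velocity v = q / n_e = 0.5384 / 0.33 = 1.631 m/day.

1.63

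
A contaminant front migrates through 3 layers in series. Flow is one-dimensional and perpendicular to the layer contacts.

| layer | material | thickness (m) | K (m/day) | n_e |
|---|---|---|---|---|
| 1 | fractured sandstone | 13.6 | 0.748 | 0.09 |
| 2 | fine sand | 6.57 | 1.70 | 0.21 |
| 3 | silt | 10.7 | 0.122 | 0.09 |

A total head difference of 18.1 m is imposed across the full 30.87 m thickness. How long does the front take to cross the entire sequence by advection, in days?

With flow normal to the layers, continuity requires the same specific discharge q through every layer.
Σ(b_i/K_i) = 13.6/0.748 + 6.57/1.70 + 10.7/0.122 = 109.8 d.
q = Δh / Σ(b_i/K_i) = 18.1 / 109.8 = 0.1649 m/day.
In each layer the seepage velocity is v_i = q/n_i, so the layer transit time is t_i = b_i·n_i / q:
  layer 1 (fractured sandstone): t_1 = 13.6 × 0.09 / 0.1649 = 7.422 d
  layer 2 (fine sand): t_2 = 6.57 × 0.21 / 0.1649 = 8.366 d
  layer 3 (silt): t_3 = 10.7 × 0.09 / 0.1649 = 5.839 d
Total t = Σ t_i = 21.63 days.

21.6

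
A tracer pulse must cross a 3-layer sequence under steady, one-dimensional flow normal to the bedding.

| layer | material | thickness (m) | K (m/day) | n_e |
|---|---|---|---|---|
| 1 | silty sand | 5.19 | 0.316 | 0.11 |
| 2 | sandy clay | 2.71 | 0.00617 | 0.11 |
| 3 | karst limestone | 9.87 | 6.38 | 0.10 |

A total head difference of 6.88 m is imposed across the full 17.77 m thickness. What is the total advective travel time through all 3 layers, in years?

0.338

With flow normal to the layers, continuity requires the same specific discharge q through every layer.
Σ(b_i/K_i) = 5.19/0.316 + 2.71/0.00617 + 9.87/6.38 = 457.2 d.
q = Δh / Σ(b_i/K_i) = 6.88 / 457.2 = 0.01505 m/day.
In each layer the seepage velocity is v_i = q/n_i, so the layer transit time is t_i = b_i·n_i / q:
  layer 1 (silty sand): t_1 = 5.19 × 0.11 / 0.01505 = 37.94 d
  layer 2 (sandy clay): t_2 = 2.71 × 0.11 / 0.01505 = 19.81 d
  layer 3 (karst limestone): t_3 = 9.87 × 0.10 / 0.01505 = 65.59 d
Total t = Σ t_i = 123.3 days = 0.3377 years.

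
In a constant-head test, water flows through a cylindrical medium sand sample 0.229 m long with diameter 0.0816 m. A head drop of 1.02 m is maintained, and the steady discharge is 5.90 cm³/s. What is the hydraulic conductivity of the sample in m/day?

Cross-sectional area A = π·(d/2)² = π × (0.0816/2)² = 0.005230 m².
Convert discharge: 5.90 cm³/s = 5.900e-06 m³/s.
Darcy's law rearranged: K = Q·L / (A·Δh) = 5.900e-06 × 0.229 / (0.005230 × 1.02) = 0.0002533 m/s = 21.88 m/day.

21.9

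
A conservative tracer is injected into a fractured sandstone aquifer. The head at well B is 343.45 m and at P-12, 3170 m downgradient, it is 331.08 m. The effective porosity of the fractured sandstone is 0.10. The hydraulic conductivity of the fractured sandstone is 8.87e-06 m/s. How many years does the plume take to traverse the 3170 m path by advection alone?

290

Convert K: 8.87e-06 m/s × 86400 = 0.7664 m/day.
Hydraulic gradient i = (343.45 − 331.08) / 3170 = 12.37 / 3170 = 0.003902.
Darcy flux q = K · i = 0.7664 × 0.003902 = 0.002991 m/day.
Seepage velocity v = q / n_e = 0.002991 / 0.10 = 0.02991 m/day.
Travel time t = L / v = 3170 / 0.02991 = 1.060e+05 days = 290.2 years.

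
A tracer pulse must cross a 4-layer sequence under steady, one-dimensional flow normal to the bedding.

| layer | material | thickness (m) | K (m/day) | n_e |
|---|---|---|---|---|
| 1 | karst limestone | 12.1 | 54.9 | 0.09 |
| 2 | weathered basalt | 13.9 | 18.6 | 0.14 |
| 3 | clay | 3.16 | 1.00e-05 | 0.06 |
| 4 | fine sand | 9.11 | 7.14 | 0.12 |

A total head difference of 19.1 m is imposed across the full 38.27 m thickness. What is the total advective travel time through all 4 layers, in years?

196

With flow normal to the layers, continuity requires the same specific discharge q through every layer.
Σ(b_i/K_i) = 12.1/54.9 + 13.9/18.6 + 3.16/1.00e-05 + 9.11/7.14 = 3.160e+05 d.
q = Δh / Σ(b_i/K_i) = 19.1 / 3.160e+05 = 6.044e-05 m/day.
In each layer the seepage velocity is v_i = q/n_i, so the layer transit time is t_i = b_i·n_i / q:
  layer 1 (karst limestone): t_1 = 12.1 × 0.09 / 6.044e-05 = 18017 d
  layer 2 (weathered basalt): t_2 = 13.9 × 0.14 / 6.044e-05 = 32196 d
  layer 3 (clay): t_3 = 3.16 × 0.06 / 6.044e-05 = 3137 d
  layer 4 (fine sand): t_4 = 9.11 × 0.12 / 6.044e-05 = 18087 d
Total t = Σ t_i = 71436 days = 195.6 years.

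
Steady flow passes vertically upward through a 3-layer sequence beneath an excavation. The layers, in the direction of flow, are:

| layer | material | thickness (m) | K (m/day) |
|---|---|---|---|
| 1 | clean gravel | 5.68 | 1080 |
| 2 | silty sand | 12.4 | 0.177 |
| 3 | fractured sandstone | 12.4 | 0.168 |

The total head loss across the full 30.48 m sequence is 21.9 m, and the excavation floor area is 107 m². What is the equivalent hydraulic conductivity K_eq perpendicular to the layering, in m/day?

Flow is perpendicular to layering, so the layers act in series and the equivalent K is the thickness-weighted harmonic mean.
Total thickness L = 5.68 + 12.4 + 12.4 = 30.48 m.
Σ(b_i/K_i) = 5.68/1080 + 12.4/0.177 + 12.4/0.168 = 143.9 d.
K_eq = L / Σ(b_i/K_i) = 30.48 / 143.9 = 0.2119 m/day.

0.212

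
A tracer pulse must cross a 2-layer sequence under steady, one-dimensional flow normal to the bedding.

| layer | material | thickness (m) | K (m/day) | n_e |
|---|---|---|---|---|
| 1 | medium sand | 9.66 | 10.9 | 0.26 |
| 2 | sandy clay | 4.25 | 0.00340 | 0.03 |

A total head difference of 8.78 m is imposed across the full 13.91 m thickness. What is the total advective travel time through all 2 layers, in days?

With flow normal to the layers, continuity requires the same specific discharge q through every layer.
Σ(b_i/K_i) = 9.66/10.9 + 4.25/0.00340 = 1251 d.
q = Δh / Σ(b_i/K_i) = 8.78 / 1251 = 0.007019 m/day.
In each layer the seepage velocity is v_i = q/n_i, so the layer transit time is t_i = b_i·n_i / q:
  layer 1 (medium sand): t_1 = 9.66 × 0.26 / 0.007019 = 357.8 d
  layer 2 (sandy clay): t_2 = 4.25 × 0.03 / 0.007019 = 18.16 d
Total t = Σ t_i = 376.0 days.

376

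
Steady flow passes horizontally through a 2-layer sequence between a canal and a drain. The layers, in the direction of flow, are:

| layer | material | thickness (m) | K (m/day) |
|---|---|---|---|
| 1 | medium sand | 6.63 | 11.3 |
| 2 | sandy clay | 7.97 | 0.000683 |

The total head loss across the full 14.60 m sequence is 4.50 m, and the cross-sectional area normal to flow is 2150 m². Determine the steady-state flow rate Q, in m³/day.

0.829

Flow is perpendicular to layering, so the layers act in series and the equivalent K is the thickness-weighted harmonic mean.
Total thickness L = 6.63 + 7.97 = 14.60 m.
Σ(b_i/K_i) = 6.63/11.3 + 7.97/0.000683 = 11670 d.
K_eq = L / Σ(b_i/K_i) = 14.60 / 11670 = 0.001251 m/day.
Q = K_eq · A · (Δh/L) = 0.001251 × 2150 × (4.50/14.60) = 0.8291 m³/day.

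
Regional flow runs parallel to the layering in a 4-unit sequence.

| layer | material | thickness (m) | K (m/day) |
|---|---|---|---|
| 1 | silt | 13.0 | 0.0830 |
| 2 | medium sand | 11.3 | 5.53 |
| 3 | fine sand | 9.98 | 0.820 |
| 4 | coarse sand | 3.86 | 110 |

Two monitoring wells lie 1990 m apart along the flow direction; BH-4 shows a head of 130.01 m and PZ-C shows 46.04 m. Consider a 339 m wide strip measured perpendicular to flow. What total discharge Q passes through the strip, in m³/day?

Flow is parallel to layering, so each bed carries its own Darcy discharge and the transmissivities add.
Σ(K_i·b_i) = 0.0830×13.0 + 5.53×11.3 + 0.820×9.98 + 110×3.86 = 496.4 m²/day.
Hydraulic gradient i = (130.01 − 46.04) / 1990 = 83.97 / 1990 = 0.04220.
Q = Σ(K_i·b_i) · W · i = 496.4 × 339 × 0.04220 = 7100 m³/day.

7100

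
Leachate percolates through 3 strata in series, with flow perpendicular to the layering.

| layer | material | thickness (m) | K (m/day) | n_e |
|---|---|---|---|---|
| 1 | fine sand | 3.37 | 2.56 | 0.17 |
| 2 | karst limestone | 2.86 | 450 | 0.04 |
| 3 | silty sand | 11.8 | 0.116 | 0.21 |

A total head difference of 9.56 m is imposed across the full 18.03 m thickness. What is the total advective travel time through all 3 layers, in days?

With flow normal to the layers, continuity requires the same specific discharge q through every layer.
Σ(b_i/K_i) = 3.37/2.56 + 2.86/450 + 11.8/0.116 = 103.0 d.
q = Δh / Σ(b_i/K_i) = 9.56 / 103.0 = 0.09277 m/day.
In each layer the seepage velocity is v_i = q/n_i, so the layer transit time is t_i = b_i·n_i / q:
  layer 1 (fine sand): t_1 = 3.37 × 0.17 / 0.09277 = 6.175 d
  layer 2 (karst limestone): t_2 = 2.86 × 0.04 / 0.09277 = 1.233 d
  layer 3 (silty sand): t_3 = 11.8 × 0.21 / 0.09277 = 26.71 d
Total t = Σ t_i = 34.12 days.

34.1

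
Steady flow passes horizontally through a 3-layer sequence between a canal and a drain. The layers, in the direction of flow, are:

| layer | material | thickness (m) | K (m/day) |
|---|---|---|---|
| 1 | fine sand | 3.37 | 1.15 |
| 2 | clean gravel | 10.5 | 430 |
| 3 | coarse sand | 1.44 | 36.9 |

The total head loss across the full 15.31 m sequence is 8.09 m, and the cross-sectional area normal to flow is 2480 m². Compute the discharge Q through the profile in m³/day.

6700

Flow is perpendicular to layering, so the layers act in series and the equivalent K is the thickness-weighted harmonic mean.
Total thickness L = 3.37 + 10.5 + 1.44 = 15.31 m.
Σ(b_i/K_i) = 3.37/1.15 + 10.5/430 + 1.44/36.9 = 2.994 d.
K_eq = L / Σ(b_i/K_i) = 15.31 / 2.994 = 5.114 m/day.
Q = K_eq · A · (Δh/L) = 5.114 × 2480 × (8.09/15.31) = 6701 m³/day.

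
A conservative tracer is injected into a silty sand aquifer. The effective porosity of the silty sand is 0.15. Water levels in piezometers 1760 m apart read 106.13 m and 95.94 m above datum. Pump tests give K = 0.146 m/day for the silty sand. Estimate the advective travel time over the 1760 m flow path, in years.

Hydraulic gradient i = (106.13 − 95.94) / 1760 = 10.19 / 1760 = 0.005790.
Darcy flux q = K · i = 0.1460 × 0.005790 = 0.0008453 m/day.
Seepage velocity v = q / n_e = 0.0008453 / 0.15 = 0.005635 m/day.
Travel time t = L / v = 1760 / 0.005635 = 3.123e+05 days = 855.1 years.

855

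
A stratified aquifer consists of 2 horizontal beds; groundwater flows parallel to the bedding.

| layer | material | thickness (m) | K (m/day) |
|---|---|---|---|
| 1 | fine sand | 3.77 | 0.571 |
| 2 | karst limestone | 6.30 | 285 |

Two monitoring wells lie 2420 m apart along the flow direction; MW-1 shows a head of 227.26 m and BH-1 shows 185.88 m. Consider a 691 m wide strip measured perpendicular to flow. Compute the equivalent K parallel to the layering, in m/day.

Flow is parallel to layering, so each bed carries its own Darcy discharge and the transmissivities add.
Σ(K_i·b_i) = 0.571×3.77 + 285×6.30 = 1798 m²/day.
Total thickness b = 10.07 m, so K_eq = Σ(K_i·b_i)/b = 178.5 m/day.

179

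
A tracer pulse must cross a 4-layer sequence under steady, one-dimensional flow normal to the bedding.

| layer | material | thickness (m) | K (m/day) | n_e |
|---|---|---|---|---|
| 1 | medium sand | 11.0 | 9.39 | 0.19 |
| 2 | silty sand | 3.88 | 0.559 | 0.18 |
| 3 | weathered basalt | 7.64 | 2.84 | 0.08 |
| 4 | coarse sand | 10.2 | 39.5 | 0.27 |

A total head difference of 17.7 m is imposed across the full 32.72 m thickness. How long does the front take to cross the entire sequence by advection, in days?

3.85

With flow normal to the layers, continuity requires the same specific discharge q through every layer.
Σ(b_i/K_i) = 11.0/9.39 + 3.88/0.559 + 7.64/2.84 + 10.2/39.5 = 11.06 d.
q = Δh / Σ(b_i/K_i) = 17.7 / 11.06 = 1.600 m/day.
In each layer the seepage velocity is v_i = q/n_i, so the layer transit time is t_i = b_i·n_i / q:
  layer 1 (medium sand): t_1 = 11.0 × 0.19 / 1.600 = 1.306 d
  layer 2 (silty sand): t_2 = 3.88 × 0.18 / 1.600 = 0.4364 d
  layer 3 (weathered basalt): t_3 = 7.64 × 0.08 / 1.600 = 0.3819 d
  layer 4 (coarse sand): t_4 = 10.2 × 0.27 / 1.600 = 1.721 d
Total t = Σ t_i = 3.845 days.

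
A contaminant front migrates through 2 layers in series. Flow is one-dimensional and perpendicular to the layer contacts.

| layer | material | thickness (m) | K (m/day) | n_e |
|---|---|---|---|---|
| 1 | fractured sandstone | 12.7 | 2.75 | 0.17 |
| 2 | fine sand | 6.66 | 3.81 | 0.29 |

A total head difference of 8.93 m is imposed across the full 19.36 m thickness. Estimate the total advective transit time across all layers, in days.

With flow normal to the layers, continuity requires the same specific discharge q through every layer.
Σ(b_i/K_i) = 12.7/2.75 + 6.66/3.81 = 6.366 d.
q = Δh / Σ(b_i/K_i) = 8.93 / 6.366 = 1.403 m/day.
In each layer the seepage velocity is v_i = q/n_i, so the layer transit time is t_i = b_i·n_i / q:
  layer 1 (fractured sandstone): t_1 = 12.7 × 0.17 / 1.403 = 1.539 d
  layer 2 (fine sand): t_2 = 6.66 × 0.29 / 1.403 = 1.377 d
Total t = Σ t_i = 2.916 days.

2.92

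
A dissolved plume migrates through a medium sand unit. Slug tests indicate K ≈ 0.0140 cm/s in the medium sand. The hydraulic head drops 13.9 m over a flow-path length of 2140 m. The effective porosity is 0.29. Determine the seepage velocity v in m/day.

Convert K: 0.0140 cm/s × 864 = 12.10 m/day.
Hydraulic gradient i = Δh / L = 13.9 / 2140 = 0.006495.
Darcy flux q = K · i = 12.10 × 0.006495 = 0.07857 m/day.
Seepage velocity v = q / n_e = 0.07857 / 0.29 = 0.2709 m/day.

0.271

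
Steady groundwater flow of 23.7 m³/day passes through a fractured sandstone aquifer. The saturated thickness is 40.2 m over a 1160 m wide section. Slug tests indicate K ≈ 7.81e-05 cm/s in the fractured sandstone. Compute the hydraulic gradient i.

Convert K: 7.81e-05 cm/s × 864 = 0.06748 m/day.
Cross-sectional area A = 1160 × 40.2 = 46632 m².
From Q = K·A·i, i = Q / (K·A) = 23.7 / (0.06748 × 46632) = 0.007532.

0.00753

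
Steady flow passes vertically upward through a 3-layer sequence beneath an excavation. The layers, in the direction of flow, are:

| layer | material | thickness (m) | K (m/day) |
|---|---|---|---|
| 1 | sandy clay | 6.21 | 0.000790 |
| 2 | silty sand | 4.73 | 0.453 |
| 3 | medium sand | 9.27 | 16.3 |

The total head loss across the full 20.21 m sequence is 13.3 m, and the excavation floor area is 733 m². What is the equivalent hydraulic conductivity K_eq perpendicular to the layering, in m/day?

Flow is perpendicular to layering, so the layers act in series and the equivalent K is the thickness-weighted harmonic mean.
Total thickness L = 6.21 + 4.73 + 9.27 = 20.21 m.
Σ(b_i/K_i) = 6.21/0.000790 + 4.73/0.453 + 9.27/16.3 = 7872 d.
K_eq = L / Σ(b_i/K_i) = 20.21 / 7872 = 0.002567 m/day.

0.00257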